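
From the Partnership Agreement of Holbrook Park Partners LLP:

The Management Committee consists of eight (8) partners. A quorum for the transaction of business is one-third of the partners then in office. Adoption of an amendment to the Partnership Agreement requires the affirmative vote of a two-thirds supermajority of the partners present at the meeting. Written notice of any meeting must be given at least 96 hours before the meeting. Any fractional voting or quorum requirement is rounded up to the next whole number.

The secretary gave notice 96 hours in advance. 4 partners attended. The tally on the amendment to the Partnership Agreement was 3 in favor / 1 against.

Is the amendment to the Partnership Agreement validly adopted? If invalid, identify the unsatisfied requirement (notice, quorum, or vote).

Valid — all requirements satisfied.

Notice: 96 hours given; 96 required (96 ≥ 96). Satisfied.
Quorum: 4 present; quorum is 3. Satisfied.
Vote: the amendment to the Partnership Agreement requires two-thirds of the partners present (4). 2/3 of 4 = 2.67, rounded up to 3, so 3 affirmative votes are needed; 3 voted in favor. Satisfied.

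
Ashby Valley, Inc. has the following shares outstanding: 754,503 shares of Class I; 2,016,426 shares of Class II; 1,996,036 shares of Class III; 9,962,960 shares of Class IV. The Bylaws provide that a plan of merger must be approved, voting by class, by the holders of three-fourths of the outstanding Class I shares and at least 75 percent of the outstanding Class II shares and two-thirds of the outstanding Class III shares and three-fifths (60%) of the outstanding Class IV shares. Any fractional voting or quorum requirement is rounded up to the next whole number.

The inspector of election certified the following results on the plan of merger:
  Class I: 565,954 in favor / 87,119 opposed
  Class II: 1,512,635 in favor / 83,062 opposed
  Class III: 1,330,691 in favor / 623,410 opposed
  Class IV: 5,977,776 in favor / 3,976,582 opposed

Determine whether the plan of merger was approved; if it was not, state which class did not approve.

Class I: 3/4 of 754503 = 565877.25, rounded up to 565878; 565,878 required, 565,954 in favor — approved.
Class II: 3/4 of 2016426 = 1512319.50, rounded up to 1512320; 1,512,320 required, 1,512,635 in favor — approved.
Class III: 2/3 of 1996036 = 1330690.67, rounded up to 1330691; 1,330,691 required, 1,330,691 in favor — approved.
Class IV: 3/5 of 9962960 = 5977776; 5,977,776 required, 5,977,776 in favor — approved.

Approved — every class gave the required vote.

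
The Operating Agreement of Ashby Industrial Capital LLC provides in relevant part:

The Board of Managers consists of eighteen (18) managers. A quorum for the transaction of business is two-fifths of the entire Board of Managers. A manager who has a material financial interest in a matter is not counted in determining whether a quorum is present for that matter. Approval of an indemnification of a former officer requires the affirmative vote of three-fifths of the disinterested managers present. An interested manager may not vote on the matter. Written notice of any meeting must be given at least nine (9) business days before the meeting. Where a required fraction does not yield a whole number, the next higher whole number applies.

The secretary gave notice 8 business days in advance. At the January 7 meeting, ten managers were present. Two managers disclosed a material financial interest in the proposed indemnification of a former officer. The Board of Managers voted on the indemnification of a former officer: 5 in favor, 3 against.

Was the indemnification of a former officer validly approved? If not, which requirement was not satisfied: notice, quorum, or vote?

Invalid — notice requirement not satisfied.

Notice: 8 business days given; 9 required (8 < 9). Not satisfied.
Quorum: 10 present, but the 2 interested managers do not count, leaving 8. Quorum is 8. Satisfied.
Vote: the indemnification of a former officer requires three-fifths of the disinterested managers present (10 − 2 = 8). 3/5 of 8 = 4.80, rounded up to 5, so 5 affirmative votes are needed; 5 voted in favor. Satisfied.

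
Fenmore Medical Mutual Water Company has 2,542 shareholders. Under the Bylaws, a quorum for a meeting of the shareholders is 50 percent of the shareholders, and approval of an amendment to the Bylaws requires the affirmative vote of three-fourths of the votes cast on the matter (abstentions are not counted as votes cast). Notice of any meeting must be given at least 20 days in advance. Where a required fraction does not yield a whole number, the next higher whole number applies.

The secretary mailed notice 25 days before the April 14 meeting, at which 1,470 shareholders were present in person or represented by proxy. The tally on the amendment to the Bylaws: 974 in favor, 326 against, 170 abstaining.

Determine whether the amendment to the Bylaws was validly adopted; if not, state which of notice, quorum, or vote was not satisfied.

Notice: 25 days given; 20 required. Satisfied.
Quorum: 50% of 2,542 = 1,271; 1,470 present. Satisfied.
Vote: requires three-fourths of the votes cast (1,470 − 170 abstaining = 1,300); 3/4 of 1300 = 975, so 975 needed; 974 in favor. Not satisfied.

Invalid — vote requirement not satisfied.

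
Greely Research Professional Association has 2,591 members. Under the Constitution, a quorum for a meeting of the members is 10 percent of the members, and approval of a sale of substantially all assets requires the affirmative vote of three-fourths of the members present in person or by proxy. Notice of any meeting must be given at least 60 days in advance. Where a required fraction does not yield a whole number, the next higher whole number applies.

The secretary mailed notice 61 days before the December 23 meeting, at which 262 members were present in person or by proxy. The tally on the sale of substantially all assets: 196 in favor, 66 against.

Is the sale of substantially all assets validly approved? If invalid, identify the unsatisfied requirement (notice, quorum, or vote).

Invalid — vote requirement not satisfied.

Notice: 61 days given; 60 required. Satisfied.
Quorum: 10% of 2,591 = 259.10, rounded up to 260; 262 present. Satisfied.
Vote: requires three-fourths of those present (262); 3/4 of 262 = 196.50, rounded up to 197, so 197 needed; 196 in favor. Not satisfied.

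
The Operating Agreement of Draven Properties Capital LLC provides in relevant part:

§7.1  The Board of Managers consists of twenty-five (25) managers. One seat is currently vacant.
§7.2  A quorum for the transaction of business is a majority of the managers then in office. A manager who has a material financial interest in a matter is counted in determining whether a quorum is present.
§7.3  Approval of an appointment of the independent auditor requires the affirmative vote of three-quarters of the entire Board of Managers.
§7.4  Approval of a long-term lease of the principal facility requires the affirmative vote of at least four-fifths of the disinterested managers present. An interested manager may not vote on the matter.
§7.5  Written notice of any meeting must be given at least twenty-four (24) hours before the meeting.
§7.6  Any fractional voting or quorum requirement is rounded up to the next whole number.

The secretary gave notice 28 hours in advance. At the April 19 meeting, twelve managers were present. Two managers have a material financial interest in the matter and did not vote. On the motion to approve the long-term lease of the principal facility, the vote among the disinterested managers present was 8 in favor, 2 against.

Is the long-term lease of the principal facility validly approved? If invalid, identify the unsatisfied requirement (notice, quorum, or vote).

Notice: 28 hours given; 24 required (28 ≥ 24). Satisfied.
Quorum: 12 present (interested managers count toward quorum); quorum is 13. Not satisfied.
Vote: the long-term lease of the principal facility requires four-fifths of the disinterested managers present (12 − 2 = 10). 4/5 of 10 = 8, so 8 affirmative votes are needed; 8 voted in favor. Satisfied. (Moot — without a quorum no business can be validly transacted.)

Invalid — quorum requirement not satisfied.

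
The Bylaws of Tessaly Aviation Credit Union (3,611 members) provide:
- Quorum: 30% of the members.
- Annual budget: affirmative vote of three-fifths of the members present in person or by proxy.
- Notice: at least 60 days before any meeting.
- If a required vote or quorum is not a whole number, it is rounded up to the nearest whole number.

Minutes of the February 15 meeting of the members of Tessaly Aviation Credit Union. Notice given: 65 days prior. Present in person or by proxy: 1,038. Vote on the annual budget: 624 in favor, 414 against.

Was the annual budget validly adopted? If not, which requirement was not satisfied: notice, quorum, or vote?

Notice: 65 days given; 60 required. Satisfied.
Quorum: 30% of 3,611 = 1,083.30, rounded up to 1,084; 1,038 present. Not satisfied.
Vote: requires three-fifths of those present (1,038); 3/5 of 1038 = 622.80, rounded up to 623, so 623 needed; 624 in favor. Satisfied.

Invalid — quorum requirement not satisfied.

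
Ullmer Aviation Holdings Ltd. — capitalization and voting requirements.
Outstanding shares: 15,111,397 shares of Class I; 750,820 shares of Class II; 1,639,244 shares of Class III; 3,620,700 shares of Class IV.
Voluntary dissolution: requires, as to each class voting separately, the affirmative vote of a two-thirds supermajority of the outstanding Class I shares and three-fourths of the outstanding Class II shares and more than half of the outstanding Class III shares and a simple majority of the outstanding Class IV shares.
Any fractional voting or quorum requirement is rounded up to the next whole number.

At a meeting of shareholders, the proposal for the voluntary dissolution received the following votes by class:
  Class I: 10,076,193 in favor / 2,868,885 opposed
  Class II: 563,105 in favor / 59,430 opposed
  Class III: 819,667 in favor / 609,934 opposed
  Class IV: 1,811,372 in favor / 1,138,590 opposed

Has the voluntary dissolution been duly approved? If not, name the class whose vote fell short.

Class I: 2/3 of 15111397 = 10074264.67, rounded up to 10074265; 10,074,265 required, 10,076,193 in favor — approved.
Class II: 3/4 of 750820 = 563115; 563,115 required, 563,105 in favor — not approved.
Class III: a majority of 1639244 is 819623; 819,623 required, 819,667 in favor — approved.
Class IV: a majority of 3620700 is 1810351; 1,810,351 required, 1,811,372 in favor — approved.

Not approved — the Class II shares did not give the required vote.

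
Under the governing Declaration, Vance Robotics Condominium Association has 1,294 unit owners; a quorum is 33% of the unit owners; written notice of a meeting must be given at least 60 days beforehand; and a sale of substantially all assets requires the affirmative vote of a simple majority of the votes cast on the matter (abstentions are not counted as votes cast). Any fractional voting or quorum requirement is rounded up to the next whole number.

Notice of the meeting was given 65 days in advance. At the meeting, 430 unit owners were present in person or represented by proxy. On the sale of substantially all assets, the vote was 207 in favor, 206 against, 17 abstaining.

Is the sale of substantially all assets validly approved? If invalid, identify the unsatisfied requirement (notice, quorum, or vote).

Notice: 65 days given; 60 required. Satisfied.
Quorum: 33% of 1,294 = 427.02, rounded up to 428; 430 present. Satisfied.
Vote: requires a majority of the votes cast (430 − 17 abstaining = 413); a majority of 413 is 207, so 207 needed; 207 in favor. Satisfied.

Valid — all requirements satisfied.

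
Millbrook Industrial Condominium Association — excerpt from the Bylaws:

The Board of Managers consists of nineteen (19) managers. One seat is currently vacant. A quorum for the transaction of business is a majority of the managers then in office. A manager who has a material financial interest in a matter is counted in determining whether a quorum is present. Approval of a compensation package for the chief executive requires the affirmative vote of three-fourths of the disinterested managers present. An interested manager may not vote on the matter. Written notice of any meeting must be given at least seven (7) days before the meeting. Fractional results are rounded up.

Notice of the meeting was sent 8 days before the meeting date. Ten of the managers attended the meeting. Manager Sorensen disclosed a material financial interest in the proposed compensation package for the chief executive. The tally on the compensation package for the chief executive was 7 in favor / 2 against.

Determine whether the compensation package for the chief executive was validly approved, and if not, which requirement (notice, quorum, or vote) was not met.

Notice: 8 days given; 7 required (8 ≥ 7). Satisfied.
Quorum: 10 present (interested managers count toward quorum); quorum is 10. Satisfied.
Vote: the compensation package for the chief executive requires three-fourths of the disinterested managers present (10 − 1 = 9). 3/4 of 9 = 6.75, rounded up to 7, so 7 affirmative votes are needed; 7 voted in favor. Satisfied.

Valid — all requirements satisfied.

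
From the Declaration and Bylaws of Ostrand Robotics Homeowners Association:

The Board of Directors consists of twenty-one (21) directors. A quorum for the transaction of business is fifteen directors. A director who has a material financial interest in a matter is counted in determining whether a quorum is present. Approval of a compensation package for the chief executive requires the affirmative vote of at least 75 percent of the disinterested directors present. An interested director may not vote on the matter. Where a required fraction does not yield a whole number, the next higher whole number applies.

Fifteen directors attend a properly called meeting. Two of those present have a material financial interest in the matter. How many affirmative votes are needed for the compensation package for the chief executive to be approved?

The compensation package for the chief executive requires three-fourths of the disinterested directors present (15 − 2 = 13).
3/4 of 13 = 9.75, rounded up to 10.

10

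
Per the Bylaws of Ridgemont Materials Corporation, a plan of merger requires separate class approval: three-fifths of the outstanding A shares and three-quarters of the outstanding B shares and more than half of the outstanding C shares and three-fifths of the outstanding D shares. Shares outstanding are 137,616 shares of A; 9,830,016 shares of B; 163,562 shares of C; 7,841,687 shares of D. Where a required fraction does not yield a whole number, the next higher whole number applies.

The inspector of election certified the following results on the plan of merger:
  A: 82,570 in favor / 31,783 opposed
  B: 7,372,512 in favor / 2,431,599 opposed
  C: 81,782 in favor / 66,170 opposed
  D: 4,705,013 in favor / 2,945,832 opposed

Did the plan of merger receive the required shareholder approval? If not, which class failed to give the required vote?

A: 3/5 of 137616 = 82569.60, rounded up to 82570; 82,570 required, 82,570 in favor — approved.
B: 3/4 of 9830016 = 7372512; 7,372,512 required, 7,372,512 in favor — approved.
C: a majority of 163562 is 81782; 81,782 required, 81,782 in favor — approved.
D: 3/5 of 7841687 = 4705012.20, rounded up to 4705013; 4,705,013 required, 4,705,013 in favor — approved.

Approved — every class gave the required vote.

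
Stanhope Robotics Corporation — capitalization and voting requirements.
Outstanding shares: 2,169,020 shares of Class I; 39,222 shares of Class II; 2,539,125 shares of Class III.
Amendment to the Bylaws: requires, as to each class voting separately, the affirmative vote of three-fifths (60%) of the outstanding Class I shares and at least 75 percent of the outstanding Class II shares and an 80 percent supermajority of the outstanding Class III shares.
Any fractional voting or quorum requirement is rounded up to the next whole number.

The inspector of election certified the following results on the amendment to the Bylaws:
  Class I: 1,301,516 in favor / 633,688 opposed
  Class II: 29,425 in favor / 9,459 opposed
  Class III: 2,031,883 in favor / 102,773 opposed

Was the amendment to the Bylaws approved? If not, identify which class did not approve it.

Class I: 3/5 of 2169020 = 1301412; 1,301,412 required, 1,301,516 in favor — approved.
Class II: 3/4 of 39222 = 29416.50, rounded up to 29417; 29,417 required, 29,425 in favor — approved.
Class III: 4/5 of 2539125 = 2031300; 2,031,300 required, 2,031,883 in favor — approved.

Approved — every class gave the required vote.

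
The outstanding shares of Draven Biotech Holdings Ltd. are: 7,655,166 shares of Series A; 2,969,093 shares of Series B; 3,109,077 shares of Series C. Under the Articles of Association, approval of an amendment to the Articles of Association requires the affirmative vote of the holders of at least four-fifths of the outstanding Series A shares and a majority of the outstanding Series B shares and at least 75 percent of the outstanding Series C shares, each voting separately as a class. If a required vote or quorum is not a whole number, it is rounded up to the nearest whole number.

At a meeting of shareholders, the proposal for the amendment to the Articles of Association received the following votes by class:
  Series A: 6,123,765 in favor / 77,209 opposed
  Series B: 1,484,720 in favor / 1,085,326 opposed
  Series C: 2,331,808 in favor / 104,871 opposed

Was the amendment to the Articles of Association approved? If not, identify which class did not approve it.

Not approved — the Series A shares did not give the required vote.

Series A: 4/5 of 7655166 = 6124132.80, rounded up to 6124133; 6,124,133 required, 6,123,765 in favor — not approved.
Series B: a majority of 2969093 is 1484547; 1,484,547 required, 1,484,720 in favor — approved.
Series C: 3/4 of 3109077 = 2331807.75, rounded up to 2331808; 2,331,808 required, 2,331,808 in favor — approved.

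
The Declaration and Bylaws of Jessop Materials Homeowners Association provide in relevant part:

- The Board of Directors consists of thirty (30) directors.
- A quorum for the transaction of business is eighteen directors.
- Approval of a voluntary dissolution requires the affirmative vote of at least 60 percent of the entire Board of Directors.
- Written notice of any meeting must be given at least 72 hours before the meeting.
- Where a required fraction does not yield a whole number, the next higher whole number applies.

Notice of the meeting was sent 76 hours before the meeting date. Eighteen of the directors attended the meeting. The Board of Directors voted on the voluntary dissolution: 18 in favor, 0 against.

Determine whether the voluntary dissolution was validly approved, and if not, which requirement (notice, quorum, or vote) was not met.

Notice: 76 hours given; 72 required (76 ≥ 72). Satisfied.
Quorum: 18 present; quorum is 18. Satisfied.
Vote: the voluntary dissolution requires three-fifths of the entire Board of Directors (30). 3/5 of 30 = 18, so 18 affirmative votes are needed; 18 voted in favor. Satisfied.

Valid — all requirements satisfied.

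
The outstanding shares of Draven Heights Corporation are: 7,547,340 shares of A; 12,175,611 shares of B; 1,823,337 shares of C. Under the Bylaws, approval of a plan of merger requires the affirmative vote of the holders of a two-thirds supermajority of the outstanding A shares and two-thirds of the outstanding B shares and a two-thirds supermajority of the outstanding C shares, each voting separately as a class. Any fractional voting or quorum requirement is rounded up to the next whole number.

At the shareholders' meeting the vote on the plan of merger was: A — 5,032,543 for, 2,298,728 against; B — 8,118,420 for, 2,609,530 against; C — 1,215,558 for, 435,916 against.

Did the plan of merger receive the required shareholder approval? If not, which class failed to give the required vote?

Approved — every class gave the required vote.

A: 2/3 of 7547340 = 5031560; 5,031,560 required, 5,032,543 in favor — approved.
B: 2/3 of 12175611 = 8117074; 8,117,074 required, 8,118,420 in favor — approved.
C: 2/3 of 1823337 = 1215558; 1,215,558 required, 1,215,558 in favor — approved.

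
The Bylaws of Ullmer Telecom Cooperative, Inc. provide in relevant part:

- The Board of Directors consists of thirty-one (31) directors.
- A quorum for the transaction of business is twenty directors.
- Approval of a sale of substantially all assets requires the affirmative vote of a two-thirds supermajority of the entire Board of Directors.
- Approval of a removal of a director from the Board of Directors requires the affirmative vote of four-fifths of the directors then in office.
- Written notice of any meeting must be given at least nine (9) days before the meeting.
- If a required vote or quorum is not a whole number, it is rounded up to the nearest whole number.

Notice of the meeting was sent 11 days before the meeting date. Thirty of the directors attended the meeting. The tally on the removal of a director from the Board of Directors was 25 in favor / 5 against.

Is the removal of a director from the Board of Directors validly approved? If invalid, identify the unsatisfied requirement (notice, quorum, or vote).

Notice: 11 days given; 9 required (11 ≥ 9). Satisfied.
Quorum: 30 present; quorum is 20. Satisfied.
Vote: the removal of a director from the Board of Directors requires four-fifths of the directors then in office (31). 4/5 of 31 = 24.80, rounded up to 25, so 25 affirmative votes are needed; 25 voted in favor. Satisfied.

Valid — all requirements satisfied.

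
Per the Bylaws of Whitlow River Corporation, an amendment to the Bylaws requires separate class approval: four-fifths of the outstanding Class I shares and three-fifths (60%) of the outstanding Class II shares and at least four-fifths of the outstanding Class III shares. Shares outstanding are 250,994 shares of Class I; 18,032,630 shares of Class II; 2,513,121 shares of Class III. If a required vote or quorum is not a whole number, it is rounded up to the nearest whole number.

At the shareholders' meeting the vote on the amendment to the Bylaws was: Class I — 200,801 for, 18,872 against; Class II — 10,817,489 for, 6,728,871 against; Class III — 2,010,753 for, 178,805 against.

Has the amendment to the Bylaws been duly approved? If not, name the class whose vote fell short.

Not approved — the Class II shares did not give the required vote.

Class I: 4/5 of 250994 = 200795.20, rounded up to 200796; 200,796 required, 200,801 in favor — approved.
Class II: 3/5 of 18032630 = 10819578; 10,819,578 required, 10,817,489 in favor — not approved.
Class III: 4/5 of 2513121 = 2010496.80, rounded up to 2010497; 2,010,497 required, 2,010,753 in favor — approved.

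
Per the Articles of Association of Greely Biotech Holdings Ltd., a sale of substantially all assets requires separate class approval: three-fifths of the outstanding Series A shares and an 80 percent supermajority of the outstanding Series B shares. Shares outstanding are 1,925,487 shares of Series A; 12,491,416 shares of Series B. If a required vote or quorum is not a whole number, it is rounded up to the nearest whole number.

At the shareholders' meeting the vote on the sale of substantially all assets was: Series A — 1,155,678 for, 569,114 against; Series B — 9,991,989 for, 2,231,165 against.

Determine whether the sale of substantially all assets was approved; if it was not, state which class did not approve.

Series A: 3/5 of 1925487 = 1155292.20, rounded up to 1155293; 1,155,293 required, 1,155,678 in favor — approved.
Series B: 4/5 of 12491416 = 9993132.80, rounded up to 9993133; 9,993,133 required, 9,991,989 in favor — not approved.

Not approved — the Series B shares did not give the required vote.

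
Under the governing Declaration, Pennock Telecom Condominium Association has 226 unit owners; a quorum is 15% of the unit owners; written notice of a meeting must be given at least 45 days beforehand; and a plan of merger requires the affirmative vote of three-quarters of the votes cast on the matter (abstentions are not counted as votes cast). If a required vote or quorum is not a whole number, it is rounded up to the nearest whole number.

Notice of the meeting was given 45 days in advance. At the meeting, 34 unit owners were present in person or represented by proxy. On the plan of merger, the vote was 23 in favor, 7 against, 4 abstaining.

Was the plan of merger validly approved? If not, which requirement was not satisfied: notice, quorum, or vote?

Notice: 45 days given; 45 required. Satisfied.
Quorum: 15% of 226 = 33.90, rounded up to 34; 34 present. Satisfied.
Vote: requires three-fourths of the votes cast (34 − 4 abstaining = 30); 3/4 of 30 = 22.50, rounded up to 23, so 23 needed; 23 in favor. Satisfied.

Valid — all requirements satisfied.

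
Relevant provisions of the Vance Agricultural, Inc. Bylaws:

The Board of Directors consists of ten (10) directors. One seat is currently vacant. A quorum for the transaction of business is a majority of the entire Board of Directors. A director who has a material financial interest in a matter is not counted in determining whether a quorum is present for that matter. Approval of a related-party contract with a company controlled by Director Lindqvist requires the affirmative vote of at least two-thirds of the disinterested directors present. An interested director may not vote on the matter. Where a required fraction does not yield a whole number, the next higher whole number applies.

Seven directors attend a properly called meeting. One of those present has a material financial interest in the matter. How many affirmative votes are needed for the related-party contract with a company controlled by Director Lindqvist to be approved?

4

The related-party contract with a company controlled by Director Lindqvist requires two-thirds of the disinterested directors present (7 − 1 = 6).
2/3 of 6 = 4.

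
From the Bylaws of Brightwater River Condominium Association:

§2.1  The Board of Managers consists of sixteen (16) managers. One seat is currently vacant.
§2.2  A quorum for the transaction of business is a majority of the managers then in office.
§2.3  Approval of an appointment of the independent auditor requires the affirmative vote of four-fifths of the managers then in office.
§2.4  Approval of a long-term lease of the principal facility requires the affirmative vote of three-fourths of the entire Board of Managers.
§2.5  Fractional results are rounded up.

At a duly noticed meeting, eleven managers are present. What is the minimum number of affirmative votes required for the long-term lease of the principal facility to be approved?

12

The long-term lease of the principal facility requires three-fourths of the entire Board of Managers (16).
3/4 of 16 = 12.
(Only 11 can vote, so the long-term lease of the principal facility cannot pass at this meeting, but the required vote is still 12.)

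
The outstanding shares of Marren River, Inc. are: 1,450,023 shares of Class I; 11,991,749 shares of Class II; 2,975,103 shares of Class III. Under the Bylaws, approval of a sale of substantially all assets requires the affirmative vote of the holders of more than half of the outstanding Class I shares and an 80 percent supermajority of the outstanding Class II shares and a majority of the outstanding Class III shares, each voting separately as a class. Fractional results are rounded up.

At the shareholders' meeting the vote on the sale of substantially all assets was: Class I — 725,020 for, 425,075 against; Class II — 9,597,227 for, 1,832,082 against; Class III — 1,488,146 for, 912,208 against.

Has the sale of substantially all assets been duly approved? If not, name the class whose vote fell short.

Approved — every class gave the required vote.

Class I: a majority of 1450023 is 725012; 725,012 required, 725,020 in favor — approved.
Class II: 4/5 of 11991749 = 9593399.20, rounded up to 9593400; 9,593,400 required, 9,597,227 in favor — approved.
Class III: a majority of 2975103 is 1487552; 1,487,552 required, 1,488,146 in favor — approved.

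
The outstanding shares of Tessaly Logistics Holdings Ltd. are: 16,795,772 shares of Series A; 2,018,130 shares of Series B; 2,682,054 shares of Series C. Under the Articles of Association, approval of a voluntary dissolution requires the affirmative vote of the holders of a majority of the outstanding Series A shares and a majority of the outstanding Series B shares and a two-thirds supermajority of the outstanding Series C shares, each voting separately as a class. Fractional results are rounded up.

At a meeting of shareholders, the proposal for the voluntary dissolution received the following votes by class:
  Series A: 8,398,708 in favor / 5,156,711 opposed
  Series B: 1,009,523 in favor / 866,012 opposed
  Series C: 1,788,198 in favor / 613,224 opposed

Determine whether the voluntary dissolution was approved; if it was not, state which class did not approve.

Series A: a majority of 16795772 is 8397887; 8,397,887 required, 8,398,708 in favor — approved.
Series B: a majority of 2018130 is 1009066; 1,009,066 required, 1,009,523 in favor — approved.
Series C: 2/3 of 2682054 = 1788036; 1,788,036 required, 1,788,198 in favor — approved.

Approved — every class gave the required vote.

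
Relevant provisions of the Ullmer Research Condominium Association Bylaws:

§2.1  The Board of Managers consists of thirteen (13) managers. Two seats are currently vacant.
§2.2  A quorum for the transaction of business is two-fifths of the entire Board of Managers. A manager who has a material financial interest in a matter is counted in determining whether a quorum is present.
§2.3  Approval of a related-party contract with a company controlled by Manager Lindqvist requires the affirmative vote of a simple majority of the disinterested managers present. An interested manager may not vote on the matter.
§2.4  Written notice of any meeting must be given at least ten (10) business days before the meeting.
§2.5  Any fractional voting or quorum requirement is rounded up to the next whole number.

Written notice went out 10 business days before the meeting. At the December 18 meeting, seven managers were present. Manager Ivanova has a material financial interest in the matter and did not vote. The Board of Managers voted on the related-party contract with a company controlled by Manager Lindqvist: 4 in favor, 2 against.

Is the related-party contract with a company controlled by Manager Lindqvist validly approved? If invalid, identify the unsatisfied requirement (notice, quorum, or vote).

Valid — all requirements satisfied.

Notice: 10 business days given; 10 required (10 ≥ 10). Satisfied.
Quorum: 7 present (interested managers count toward quorum); quorum is 6. Satisfied.
Vote: the related-party contract with a company controlled by Manager Lindqvist requires a majority of the disinterested managers present (7 − 1 = 6). A majority of 6 is 4, so 4 affirmative votes are needed; 4 voted in favor. Satisfied.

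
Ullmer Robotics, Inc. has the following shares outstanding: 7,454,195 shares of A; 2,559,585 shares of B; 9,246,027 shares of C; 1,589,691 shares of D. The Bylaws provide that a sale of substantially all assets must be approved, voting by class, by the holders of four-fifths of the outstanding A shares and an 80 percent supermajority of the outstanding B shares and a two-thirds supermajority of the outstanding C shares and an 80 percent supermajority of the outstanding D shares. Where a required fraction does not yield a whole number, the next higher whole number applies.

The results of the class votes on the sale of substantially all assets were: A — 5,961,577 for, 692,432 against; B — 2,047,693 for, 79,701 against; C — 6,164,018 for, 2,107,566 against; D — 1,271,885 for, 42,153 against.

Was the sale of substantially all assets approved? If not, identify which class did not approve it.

A: 4/5 of 7454195 = 5963356; 5,963,356 required, 5,961,577 in favor — not approved.
B: 4/5 of 2559585 = 2047668; 2,047,668 required, 2,047,693 in favor — approved.
C: 2/3 of 9246027 = 6164018; 6,164,018 required, 6,164,018 in favor — approved.
D: 4/5 of 1589691 = 1271752.80, rounded up to 1271753; 1,271,753 required, 1,271,885 in favor — approved.

Not approved — the A shares did not give the required vote.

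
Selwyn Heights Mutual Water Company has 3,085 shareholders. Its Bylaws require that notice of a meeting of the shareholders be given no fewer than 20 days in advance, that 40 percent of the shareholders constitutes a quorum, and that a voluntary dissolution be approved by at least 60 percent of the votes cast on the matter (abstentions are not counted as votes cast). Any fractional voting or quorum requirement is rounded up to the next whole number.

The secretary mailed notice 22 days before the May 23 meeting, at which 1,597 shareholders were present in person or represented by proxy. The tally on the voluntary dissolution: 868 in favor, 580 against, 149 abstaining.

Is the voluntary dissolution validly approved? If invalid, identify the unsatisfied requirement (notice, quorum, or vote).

Notice: 22 days given; 20 required. Satisfied.
Quorum: 40% of 3,085 = 1,234; 1,597 present. Satisfied.
Vote: requires three-fifths of the votes cast (1,597 − 149 abstaining = 1,448); 3/5 of 1448 = 868.80, rounded up to 869, so 869 needed; 868 in favor. Not satisfied.

Invalid — vote requirement not satisfied.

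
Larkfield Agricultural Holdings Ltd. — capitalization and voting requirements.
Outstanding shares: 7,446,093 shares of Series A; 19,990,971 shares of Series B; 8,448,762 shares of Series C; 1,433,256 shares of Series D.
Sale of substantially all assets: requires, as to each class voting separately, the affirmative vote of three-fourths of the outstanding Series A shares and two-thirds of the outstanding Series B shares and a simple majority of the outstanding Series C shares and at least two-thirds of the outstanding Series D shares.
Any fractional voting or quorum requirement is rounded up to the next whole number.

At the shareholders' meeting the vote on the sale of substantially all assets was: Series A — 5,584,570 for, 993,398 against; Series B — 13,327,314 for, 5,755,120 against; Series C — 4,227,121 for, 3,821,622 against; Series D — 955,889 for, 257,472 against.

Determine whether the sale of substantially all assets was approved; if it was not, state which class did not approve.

Approved — every class gave the required vote.

Series A: 3/4 of 7446093 = 5584569.75, rounded up to 5584570; 5,584,570 required, 5,584,570 in favor — approved.
Series B: 2/3 of 19990971 = 13327314; 13,327,314 required, 13,327,314 in favor — approved.
Series C: a majority of 8448762 is 4224382; 4,224,382 required, 4,227,121 in favor — approved.
Series D: 2/3 of 1433256 = 955504; 955,504 required, 955,889 in favor — approved.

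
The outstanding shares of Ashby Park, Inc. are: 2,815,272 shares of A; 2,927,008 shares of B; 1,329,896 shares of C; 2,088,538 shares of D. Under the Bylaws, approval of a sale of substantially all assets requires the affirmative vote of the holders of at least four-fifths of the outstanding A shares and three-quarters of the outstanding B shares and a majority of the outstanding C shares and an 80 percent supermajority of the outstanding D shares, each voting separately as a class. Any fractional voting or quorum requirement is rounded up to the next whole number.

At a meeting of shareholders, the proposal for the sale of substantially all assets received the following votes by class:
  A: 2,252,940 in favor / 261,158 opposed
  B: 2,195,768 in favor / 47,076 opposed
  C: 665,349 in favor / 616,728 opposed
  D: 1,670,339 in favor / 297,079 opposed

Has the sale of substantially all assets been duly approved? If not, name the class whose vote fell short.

A: 4/5 of 2815272 = 2252217.60, rounded up to 2252218; 2,252,218 required, 2,252,940 in favor — approved.
B: 3/4 of 2927008 = 2195256; 2,195,256 required, 2,195,768 in favor — approved.
C: a majority of 1329896 is 664949; 664,949 required, 665,349 in favor — approved.
D: 4/5 of 2088538 = 1670830.40, rounded up to 1670831; 1,670,831 required, 1,670,339 in favor — not approved.

Not approved — the D shares did not give the required vote.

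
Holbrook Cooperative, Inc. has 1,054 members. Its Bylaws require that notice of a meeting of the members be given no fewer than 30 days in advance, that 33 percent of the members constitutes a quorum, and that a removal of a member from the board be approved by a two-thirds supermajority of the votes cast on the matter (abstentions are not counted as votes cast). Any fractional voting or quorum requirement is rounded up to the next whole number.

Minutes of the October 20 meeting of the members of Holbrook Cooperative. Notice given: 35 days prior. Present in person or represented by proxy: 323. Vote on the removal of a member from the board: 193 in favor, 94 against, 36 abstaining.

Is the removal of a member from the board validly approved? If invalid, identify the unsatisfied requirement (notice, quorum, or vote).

Notice: 35 days given; 30 required. Satisfied.
Quorum: 33% of 1,054 = 347.82, rounded up to 348; 323 present. Not satisfied.
Vote: requires two-thirds of the votes cast (323 − 36 abstaining = 287); 2/3 of 287 = 191.33, rounded up to 192, so 192 needed; 193 in favor. Satisfied.

Invalid — quorum requirement not satisfied.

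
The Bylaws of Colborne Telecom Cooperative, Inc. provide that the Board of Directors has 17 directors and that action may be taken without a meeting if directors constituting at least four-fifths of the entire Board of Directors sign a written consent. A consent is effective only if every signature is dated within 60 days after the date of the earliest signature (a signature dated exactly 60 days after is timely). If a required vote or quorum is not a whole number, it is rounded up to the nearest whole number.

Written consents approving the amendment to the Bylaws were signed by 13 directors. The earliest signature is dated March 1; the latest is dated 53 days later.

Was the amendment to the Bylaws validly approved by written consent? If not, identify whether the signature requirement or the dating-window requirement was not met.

Not effective — insufficient signatures.

Signatures required: at least four-fifths of 17 — 4/5 of 17 = 13.60, rounded up to 14, so 14 needed; 13 signed. Insufficient.
Dating window: the latest signature is 53 days after the earliest; the limit is 60 days. Within the window.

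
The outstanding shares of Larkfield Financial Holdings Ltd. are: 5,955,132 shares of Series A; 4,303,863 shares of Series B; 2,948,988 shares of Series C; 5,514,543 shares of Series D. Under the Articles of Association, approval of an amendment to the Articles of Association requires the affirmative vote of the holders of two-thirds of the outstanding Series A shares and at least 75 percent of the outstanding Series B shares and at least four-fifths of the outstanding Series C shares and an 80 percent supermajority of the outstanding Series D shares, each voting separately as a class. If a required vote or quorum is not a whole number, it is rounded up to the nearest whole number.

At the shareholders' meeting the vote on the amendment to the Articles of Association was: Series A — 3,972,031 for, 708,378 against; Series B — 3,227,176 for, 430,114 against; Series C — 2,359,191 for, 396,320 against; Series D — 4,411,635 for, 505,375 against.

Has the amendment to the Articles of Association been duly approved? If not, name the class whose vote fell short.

Series A: 2/3 of 5955132 = 3970088; 3,970,088 required, 3,972,031 in favor — approved.
Series B: 3/4 of 4303863 = 3227897.25, rounded up to 3227898; 3,227,898 required, 3,227,176 in favor — not approved.
Series C: 4/5 of 2948988 = 2359190.40, rounded up to 2359191; 2,359,191 required, 2,359,191 in favor — approved.
Series D: 4/5 of 5514543 = 4411634.40, rounded up to 4411635; 4,411,635 required, 4,411,635 in favor — approved.

Not approved — the Series B shares did not give the required vote.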